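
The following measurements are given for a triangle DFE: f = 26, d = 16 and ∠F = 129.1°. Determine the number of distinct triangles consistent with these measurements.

1

d·sin F = 16·sin(129.1°) ≈ 12.42.
Since ∠F is not acute, a triangle exists only if f > d; here f > d, so there is exactly one triangle.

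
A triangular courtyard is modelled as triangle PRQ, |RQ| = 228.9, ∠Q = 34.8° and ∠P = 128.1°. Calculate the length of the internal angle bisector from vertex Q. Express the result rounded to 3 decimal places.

The third angle is ∠R = 180° − ∠Q − ∠P = 17.10°.
Law of sines: |QP| = |RQ|·sin R/sin P ≈ 85.529.
Law of sines: |PR| = |RQ|·sin Q/sin P ≈ 166.01.
The bisector from Q has length 2·|RQ|·|QP|·cos(∠Q/2)/(|RQ|+|QP|) ≈ 118.83.

t_Q ≈ 118.830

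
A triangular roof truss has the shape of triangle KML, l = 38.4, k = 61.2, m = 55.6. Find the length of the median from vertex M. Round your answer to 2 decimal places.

42.86

Median from M: ½√(2·l² + 2·k² − m²) ≈ 42.862.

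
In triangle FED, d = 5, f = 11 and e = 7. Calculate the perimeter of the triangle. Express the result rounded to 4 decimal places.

Perimeter = 11 + 7 + 5 = 23.

perimeter ≈ 23.0000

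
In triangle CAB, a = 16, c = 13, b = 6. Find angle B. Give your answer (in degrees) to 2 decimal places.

By the law of cosines, cos B = (c² + a² − b²) / (2·c·a) ≈ 0.93510, so ∠B ≈ 20.76°.

∠B ≈ 20.76°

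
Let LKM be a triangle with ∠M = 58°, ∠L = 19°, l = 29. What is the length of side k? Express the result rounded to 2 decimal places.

The third angle is ∠K = 180° − ∠M − ∠L = 103.00°.
Law of sines: k = l·sin K/sin L ≈ 86.792.

86.79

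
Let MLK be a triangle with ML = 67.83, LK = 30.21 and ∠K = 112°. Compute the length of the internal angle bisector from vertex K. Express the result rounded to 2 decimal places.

Law of sines: sin M = LK·sin K/ML ≈ 0.41295.
Since ML ≥ LK, only the acute value applies: ∠M ≈ 24.39°.
Then ∠L = 180° − ∠K − ∠M ≈ 43.61°.
Law of sines gives KM = ML·sin L/sin K ≈ 50.46.
The bisector from K has length 2·LK·KM·cos(∠K/2)/(LK+KM) ≈ 21.134.

t_K ≈ 21.13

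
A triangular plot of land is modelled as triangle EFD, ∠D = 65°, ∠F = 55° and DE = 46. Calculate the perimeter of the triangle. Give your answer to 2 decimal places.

perimeter ≈ 145.53

The third angle is ∠E = 180° − ∠F − ∠D = 60.00°.
Law of sines: FD = DE·sin E/sin F ≈ 48.632.
Law of sines: EF = DE·sin D/sin F ≈ 50.894.
Semiperimeter s = (48.632+46+50.894)/2 = 72.763.
Perimeter = 48.632 + 46 + 50.894 = 145.53.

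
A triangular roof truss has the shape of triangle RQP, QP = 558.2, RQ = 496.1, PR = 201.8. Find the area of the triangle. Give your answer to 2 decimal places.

49672.64

Semiperimeter s = (558.2 + 201.8 + 496.1)/2 = 628.05.
Heron's formula: area = √(628.05·69.85·426.25·131.95) ≈ 49673.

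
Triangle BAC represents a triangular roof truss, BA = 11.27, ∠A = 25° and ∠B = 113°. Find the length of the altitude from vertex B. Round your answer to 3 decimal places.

4.763

The third angle is ∠C = 180° − ∠B − ∠A = 42.00°.
Law of sines: AC = BA·sin B/sin C ≈ 15.504.
Law of sines: CB = BA·sin A/sin C ≈ 7.1181.
Area = ½·BA·AC·sin A ≈ 36.922.
The altitude from B has length 2·area/AC ≈ 4.7629.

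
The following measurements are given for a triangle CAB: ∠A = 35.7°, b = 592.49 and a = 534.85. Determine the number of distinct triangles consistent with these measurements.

2

b·sin A = 592.49·sin(35.7°) ≈ 345.7.
Since b sin A < a < b (345.7 < 534.85 < 592.49), two triangles exist.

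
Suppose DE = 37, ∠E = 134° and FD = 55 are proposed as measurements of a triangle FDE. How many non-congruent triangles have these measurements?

1

DE·sin E = 37·sin(134°) ≈ 26.62.
Since ∠E is not acute, a triangle exists only if FD > DE; here FD > DE, so there is exactly one triangle.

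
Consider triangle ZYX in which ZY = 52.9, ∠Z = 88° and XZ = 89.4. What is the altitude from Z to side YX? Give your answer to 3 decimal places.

By the law of cosines, YX² = XZ² + ZY² − 2·XZ·ZY·cos Z = 10461, so YX ≈ 102.28.
Area = ½·XZ·ZY·sin Z ≈ 2363.2.
The altitude from Z has length 2·area/YX ≈ 46.211.

h_Z ≈ 46.211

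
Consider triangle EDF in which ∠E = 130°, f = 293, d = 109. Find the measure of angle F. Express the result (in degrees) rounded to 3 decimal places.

By the law of cosines, e² = d² + f² − 2·d·f·cos E = 1.3879e+05, so e ≈ 372.54.
Law of cosines again: cos F = (e² + d² − f²)/(2·e·d) ≈ 0.79813, so ∠F ≈ 37.05°.

∠F ≈ 37.048°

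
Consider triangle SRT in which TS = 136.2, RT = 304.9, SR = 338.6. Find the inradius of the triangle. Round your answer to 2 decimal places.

53.22

Semiperimeter s = (304.9 + 136.2 + 338.6)/2 = 389.85.
Heron's formula: area = √(389.85·84.95·253.65·51.25) ≈ 20749.
Inradius = area/s = 20749/389.85 ≈ 53.223.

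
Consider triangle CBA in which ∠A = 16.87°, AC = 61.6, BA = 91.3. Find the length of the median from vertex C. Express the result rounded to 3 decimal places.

22.281

By the law of cosines, CB² = BA² + AC² − 2·BA·AC·cos A = 1366.1, so CB ≈ 36.961.
Median from C: ½√(2·AC² + 2·CB² − BA²) ≈ 22.281.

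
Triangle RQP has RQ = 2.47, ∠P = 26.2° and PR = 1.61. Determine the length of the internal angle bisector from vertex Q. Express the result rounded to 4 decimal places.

Law of sines: sin Q = PR·sin P/RQ ≈ 0.28778.
Since RQ ≥ PR, only the acute value applies: ∠Q ≈ 16.73°.
Then ∠R = 180° − ∠P − ∠Q ≈ 137.07°.
Law of sines gives QP = RQ·sin R/sin P ≈ 3.8101.
The bisector from Q has length 2·RQ·QP·cos(∠Q/2)/(RQ+QP) ≈ 2.9652.

t_Q ≈ 2.9652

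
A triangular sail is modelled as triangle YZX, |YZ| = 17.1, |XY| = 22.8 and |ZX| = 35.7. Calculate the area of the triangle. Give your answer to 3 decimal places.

Semiperimeter s = (35.7 + 22.8 + 17.1)/2 = 37.8.
Heron's formula: area = √(37.8·2.1·15·20.7) ≈ 157.

area ≈ 156.995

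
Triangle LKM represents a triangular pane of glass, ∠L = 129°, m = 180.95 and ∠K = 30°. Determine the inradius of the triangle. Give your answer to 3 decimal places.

The third angle is ∠M = 180° − ∠L − ∠K = 21.00°.
Law of sines: l = m·sin L/sin M ≈ 392.4.
Law of sines: k = m·sin K/sin M ≈ 252.46.
Area = ½·m·l·sin K ≈ 17751.
Semiperimeter s = (392.4+252.46+180.95)/2 = 412.91.
Inradius = area/s = 17751/412.91 ≈ 42.991.

r ≈ 42.991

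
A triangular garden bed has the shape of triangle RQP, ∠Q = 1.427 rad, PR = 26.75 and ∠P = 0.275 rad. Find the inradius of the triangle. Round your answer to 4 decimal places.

The third angle is ∠R = π − ∠Q − ∠P = 1.440 rad.
Law of sines: QP = PR·sin R/sin Q ≈ 26.797.
Law of sines: RQ = PR·sin P/sin Q ≈ 7.3396.
Area = ½·PR·QP·sin P ≈ 97.324.
Semiperimeter s = (26.797+26.75+7.3396)/2 = 30.443.
Inradius = area/s = 97.324/30.443 ≈ 3.1969.

r ≈ 3.1969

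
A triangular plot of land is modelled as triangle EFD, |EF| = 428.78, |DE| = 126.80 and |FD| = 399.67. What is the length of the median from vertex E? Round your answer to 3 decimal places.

m_E ≈ 245.013

Median from E: ½√(2·|DE|² + 2·|EF|² − |FD|²) ≈ 245.01.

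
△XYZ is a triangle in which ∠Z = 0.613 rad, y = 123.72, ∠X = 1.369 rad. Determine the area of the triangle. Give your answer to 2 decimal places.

The third angle is ∠Y = π − ∠Z − ∠X = 1.160 rad.
Law of sines: x = y·sin X/sin Y ≈ 132.23.
Law of sines: z = y·sin Z/sin Y ≈ 77.652.
Area = ½·y·x·sin Z ≈ 4706.1.

4706.09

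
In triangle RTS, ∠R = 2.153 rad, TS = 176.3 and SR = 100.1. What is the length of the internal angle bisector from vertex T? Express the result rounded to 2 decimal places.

Law of sines: sin T = SR·sin R/TS ≈ 0.47424.
Since TS ≥ SR, only the acute value applies: ∠T ≈ 0.494 rad.
Then ∠S = π − ∠R − ∠T ≈ 0.494 rad.
Law of sines gives RT = TS·sin S/sin R ≈ 100.17.
The bisector from T has length 2·RT·TS·cos(∠T/2)/(RT+TS) ≈ 123.88.

123.88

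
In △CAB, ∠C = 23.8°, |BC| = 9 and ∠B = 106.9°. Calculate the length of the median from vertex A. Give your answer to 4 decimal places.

The third angle is ∠A = 180° − ∠B − ∠C = 49.30°.
Law of sines: |AB| = |BC|·sin C/sin A ≈ 4.7906.
Law of sines: |CA| = |BC|·sin B/sin A ≈ 11.359.
Median from A: ½√(2·|CA|² + 2·|AB|² − |BC|²) ≈ 7.4655.

m_A ≈ 7.4655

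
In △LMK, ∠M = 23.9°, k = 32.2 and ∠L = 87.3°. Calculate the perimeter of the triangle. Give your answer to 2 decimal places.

The third angle is ∠K = 180° − ∠L − ∠M = 68.80°.
Law of sines: l = k·sin L/sin K ≈ 34.499.
Law of sines: m = k·sin M/sin K ≈ 13.993.
Semiperimeter s = (34.499+13.993+32.2)/2 = 40.346.
Perimeter = 34.499 + 13.993 + 32.2 = 80.692.

perimeter ≈ 80.69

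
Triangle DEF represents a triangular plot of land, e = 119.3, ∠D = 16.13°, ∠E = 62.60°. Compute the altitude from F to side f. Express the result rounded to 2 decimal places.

33.14

The third angle is ∠F = 180° − ∠D − ∠E = 101.27°.
Law of sines: d = e·sin D/sin E ≈ 37.332.
Law of sines: f = e·sin F/sin E ≈ 131.78.
Area = ½·e·d·sin F ≈ 2183.9.
The altitude from F has length 2·area/f ≈ 33.144.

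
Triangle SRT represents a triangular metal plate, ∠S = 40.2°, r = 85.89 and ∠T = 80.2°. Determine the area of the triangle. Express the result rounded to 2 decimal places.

2720.03

The third angle is ∠R = 180° − ∠T − ∠S = 59.60°.
Law of sines: s = r·sin S/sin R ≈ 64.275.
Law of sines: t = r·sin T/sin R ≈ 98.128.
Area = ½·r·s·sin T ≈ 2720.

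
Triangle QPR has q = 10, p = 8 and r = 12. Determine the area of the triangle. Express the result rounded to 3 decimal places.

Semiperimeter s = (10 + 8 + 12)/2 = 15.
Heron's formula: area = √(15·5·7·3) ≈ 39.686.

area ≈ 39.686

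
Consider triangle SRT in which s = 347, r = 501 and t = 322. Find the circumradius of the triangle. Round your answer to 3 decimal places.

By the law of cosines, cos S = (r² + t² − s²) / (2·r·t) ≈ 0.72611, so ∠S ≈ 43.44°.
Circumradius = s/(2 sin S) ≈ 252.34.

252.336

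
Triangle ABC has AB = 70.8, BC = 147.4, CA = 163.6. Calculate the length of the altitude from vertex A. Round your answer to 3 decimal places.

Semiperimeter s = (147.4 + 163.6 + 70.8)/2 = 190.9.
Heron's formula: area = √(190.9·43.5·27.3·120.1) ≈ 5218.
The altitude from A has length 2·area/BC ≈ 70.8.

h_A ≈ 70.800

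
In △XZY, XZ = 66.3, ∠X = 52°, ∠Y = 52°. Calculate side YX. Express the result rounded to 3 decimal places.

The third angle is ∠Z = 180° − ∠Y − ∠X = 76.00°.
Law of sines: YX = XZ·sin Z/sin Y ≈ 81.637.

81.637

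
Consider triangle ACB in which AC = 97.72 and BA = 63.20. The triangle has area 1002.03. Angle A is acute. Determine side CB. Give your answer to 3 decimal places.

From area = ½·BA·AC·sin A, we get sin A = 2·area/(BA·AC) ≈ 0.32450.
Taking the acute solution, ∠A ≈ 18.94°.
Law of cosines then gives CB ≈ 43.128.

43.128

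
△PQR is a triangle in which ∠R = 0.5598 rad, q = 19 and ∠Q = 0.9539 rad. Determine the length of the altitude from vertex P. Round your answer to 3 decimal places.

The third angle is ∠P = π − ∠Q − ∠R = 1.6279 rad.
Law of sines: p = q·sin P/sin Q ≈ 23.256.
Law of sines: r = q·sin R/sin Q ≈ 12.369.
Area = ½·q·p·sin R ≈ 117.32.
The altitude from P has length 2·area/p ≈ 10.089.

10.089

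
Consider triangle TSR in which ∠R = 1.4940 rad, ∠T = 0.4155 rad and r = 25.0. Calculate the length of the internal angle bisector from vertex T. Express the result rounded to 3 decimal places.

23.783

The third angle is ∠S = π − ∠R − ∠T = 1.2321 rad.
Law of sines: t = r·sin T/sin R ≈ 10.121.
Law of sines: s = r·sin S/sin R ≈ 23.649.
The bisector from T has length 2·s·r·cos(∠T/2)/(s+r) ≈ 23.783.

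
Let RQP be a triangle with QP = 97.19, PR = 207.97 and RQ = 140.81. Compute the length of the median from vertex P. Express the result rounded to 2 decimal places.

m_P ≈ 146.26

Median from P: ½√(2·QP² + 2·PR² − RQ²) ≈ 146.26.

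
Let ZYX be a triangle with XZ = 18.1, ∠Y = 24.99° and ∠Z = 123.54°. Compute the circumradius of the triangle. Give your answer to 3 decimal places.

The third angle is ∠X = 180° − ∠Z − ∠Y = 31.47°.
Law of sines: YX = XZ·sin Z/sin Y ≈ 35.711.
Law of sines: ZY = XZ·sin X/sin Y ≈ 22.367.
Circumradius = XZ/(2 sin Y) ≈ 21.422.

21.422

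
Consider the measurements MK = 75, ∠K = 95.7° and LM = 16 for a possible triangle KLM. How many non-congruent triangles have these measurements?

0

MK·sin K = 75·sin(95.7°) ≈ 74.63.
Since ∠K is not acute, a triangle exists only if LM > MK; here LM ≤ MK, so there is no triangle.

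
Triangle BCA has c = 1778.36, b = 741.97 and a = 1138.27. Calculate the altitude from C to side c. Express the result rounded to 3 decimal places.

Semiperimeter s = (741.97 + 1778.4 + 1138.3)/2 = 1829.3.
Heron's formula: area = √(1829.3·1087.3·50.94·691.03) ≈ 2.6461e+05.
The altitude from C has length 2·area/c ≈ 297.59.

297.585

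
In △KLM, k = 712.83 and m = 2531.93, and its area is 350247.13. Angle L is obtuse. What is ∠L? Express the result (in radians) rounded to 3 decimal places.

From area = ½·m·k·sin L, we get sin L = 2·area/(m·k) ≈ 0.38812.
Taking the obtuse solution, ∠L ≈ 2.7430 rad.

2.743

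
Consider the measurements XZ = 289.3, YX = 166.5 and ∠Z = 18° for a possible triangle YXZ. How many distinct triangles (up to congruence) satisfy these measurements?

2

XZ·sin Z = 289.3·sin(18°) ≈ 89.4.
Since XZ sin Z < YX < XZ (89.4 < 166.5 < 289.3), two triangles exist.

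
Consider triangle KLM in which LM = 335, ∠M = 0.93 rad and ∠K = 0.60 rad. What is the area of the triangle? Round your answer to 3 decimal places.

79596.337

The third angle is ∠L = π − ∠M − ∠K = 1.612 rad.
Law of sines: MK = LM·sin L/sin K ≈ 592.8.
Law of sines: KL = LM·sin M/sin K ≈ 475.6.
Area = ½·LM·MK·sin M ≈ 79596.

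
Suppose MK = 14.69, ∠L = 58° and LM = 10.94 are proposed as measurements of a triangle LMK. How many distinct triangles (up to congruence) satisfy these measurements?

1

LM·sin L = 10.94·sin(58°) ≈ 9.278.
Since MK ≥ LM, exactly one triangle exists.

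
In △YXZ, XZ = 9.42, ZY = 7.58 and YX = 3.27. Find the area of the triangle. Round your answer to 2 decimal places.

Semiperimeter s = (9.42 + 7.58 + 3.27)/2 = 10.135.
Heron's formula: area = √(10.135·0.715·2.555·6.865) ≈ 11.274.

11.27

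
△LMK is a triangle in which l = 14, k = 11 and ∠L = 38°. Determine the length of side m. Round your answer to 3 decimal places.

Law of sines: sin K = k·sin L/l ≈ 0.48373.
Since l ≥ k, only the acute value applies: ∠K ≈ 28.93°.
Then ∠M = 180° − ∠L − ∠K ≈ 113.07°.
Law of sines gives m = l·sin M/sin L ≈ 20.921.

20.921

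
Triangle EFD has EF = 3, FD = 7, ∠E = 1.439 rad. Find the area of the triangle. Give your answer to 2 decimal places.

Law of sines: sin D = EF·sin E/FD ≈ 0.42485.
Since FD ≥ EF, only the acute value applies: ∠D ≈ 0.439 rad.
Then ∠F = π − ∠E − ∠D ≈ 1.264 rad.
Law of sines gives DE = FD·sin F/sin E ≈ 6.7311.
Area = ½·FD·EF·sin F ≈ 10.009.

area ≈ 10.01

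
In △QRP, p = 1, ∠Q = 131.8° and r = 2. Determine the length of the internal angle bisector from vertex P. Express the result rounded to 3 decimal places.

By the law of cosines, q² = r² + p² − 2·r·p·cos Q = 7.6661, so q ≈ 2.7688.
Law of cosines again: cos P = (q² + r² − p²)/(2·q·r) ≈ 0.96307, so ∠P ≈ 15.62°.
The bisector from P has length 2·q·r·cos(∠P/2)/(q+r) ≈ 2.3009.

2.301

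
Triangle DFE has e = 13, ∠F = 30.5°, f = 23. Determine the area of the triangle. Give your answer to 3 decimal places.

area ≈ 109.641

Law of sines: sin E = e·sin F/f ≈ 0.28687.
Since f ≥ e, only the acute value applies: ∠E ≈ 16.67°.
Then ∠D = 180° − ∠F − ∠E ≈ 132.83°.
Law of sines gives d = f·sin D/sin F ≈ 33.234.
Area = ½·f·e·sin D ≈ 109.64.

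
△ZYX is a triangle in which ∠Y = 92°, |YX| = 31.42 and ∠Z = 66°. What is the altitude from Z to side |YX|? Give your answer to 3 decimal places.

The third angle is ∠X = 180° − ∠Z − ∠Y = 22.00°.
Law of sines: |XZ| = |YX|·sin Y/sin Z ≈ 34.373.
Law of sines: |ZY| = |YX|·sin X/sin Z ≈ 12.884.
Area = ½·|YX|·|XZ|·sin X ≈ 202.28.
The altitude from Z has length 2·area/|YX| ≈ 12.876.

12.876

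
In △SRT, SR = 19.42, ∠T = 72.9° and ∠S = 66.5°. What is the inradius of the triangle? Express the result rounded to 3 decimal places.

4.593

The third angle is ∠R = 180° − ∠T − ∠S = 40.60°.
Law of sines: RT = SR·sin S/sin T ≈ 18.633.
Law of sines: TS = SR·sin R/sin T ≈ 13.223.
Area = ½·SR·RT·sin R ≈ 117.74.
Semiperimeter s = (18.633+13.223+19.42)/2 = 25.638.
Inradius = area/s = 117.74/25.638 ≈ 4.5925.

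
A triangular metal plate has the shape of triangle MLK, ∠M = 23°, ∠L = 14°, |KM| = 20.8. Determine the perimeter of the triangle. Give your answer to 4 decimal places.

The third angle is ∠K = 180° − ∠M − ∠L = 143.00°.
Law of sines: |LK| = |KM|·sin M/sin L ≈ 33.594.
Law of sines: |ML| = |KM|·sin K/sin L ≈ 51.743.
Semiperimeter s = (33.594+20.8+51.743)/2 = 53.069.
Perimeter = 33.594 + 20.8 + 51.743 = 106.14.

perimeter ≈ 106.1373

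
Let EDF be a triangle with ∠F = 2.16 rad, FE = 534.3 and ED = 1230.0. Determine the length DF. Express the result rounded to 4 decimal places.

850.0769

Law of sines: sin D = FE·sin F/ED ≈ 0.36114.
Since ED ≥ FE, only the acute value applies: ∠D ≈ 0.369 rad.
Then ∠E = π − ∠F − ∠D ≈ 0.612 rad.
Law of sines gives DF = ED·sin E/sin F ≈ 850.08.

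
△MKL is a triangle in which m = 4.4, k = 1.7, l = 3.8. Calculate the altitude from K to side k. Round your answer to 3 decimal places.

h_K ≈ 3.753

Semiperimeter s = (4.4 + 1.7 + 3.8)/2 = 4.95.
Heron's formula: area = √(4.95·0.55·3.25·1.15) ≈ 3.1899.
The altitude from K has length 2·area/k ≈ 3.7528.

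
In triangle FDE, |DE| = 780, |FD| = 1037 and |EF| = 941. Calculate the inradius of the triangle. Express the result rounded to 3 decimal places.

Semiperimeter s = (780 + 941 + 1037)/2 = 1379.
Heron's formula: area = √(1379·599·438·342) ≈ 3.5176e+05.
Inradius = area/s = 3.5176e+05/1379 ≈ 255.08.

255.083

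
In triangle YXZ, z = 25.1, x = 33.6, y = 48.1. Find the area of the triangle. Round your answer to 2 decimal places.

Semiperimeter s = (48.1 + 33.6 + 25.1)/2 = 53.4.
Heron's formula: area = √(53.4·5.3·19.8·28.3) ≈ 398.23.

area ≈ 398.23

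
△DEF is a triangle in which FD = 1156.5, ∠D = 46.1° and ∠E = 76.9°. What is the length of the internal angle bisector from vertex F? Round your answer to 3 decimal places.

The third angle is ∠F = 180° − ∠D − ∠E = 57.00°.
Law of sines: EF = FD·sin D/sin E ≈ 855.58.
Law of sines: DE = FD·sin F/sin E ≈ 995.84.
The bisector from F has length 2·EF·FD·cos(∠F/2)/(EF+FD) ≈ 864.35.

864.352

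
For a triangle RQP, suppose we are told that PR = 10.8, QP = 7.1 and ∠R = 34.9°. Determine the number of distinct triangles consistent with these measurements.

2

PR·sin R = 10.8·sin(34.9°) ≈ 6.179.
Since PR sin R < QP < PR (6.179 < 7.1 < 10.8), two triangles exist.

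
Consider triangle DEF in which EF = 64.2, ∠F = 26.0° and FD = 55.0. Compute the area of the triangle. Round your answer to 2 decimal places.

Area = ½·EF·FD·sin F ≈ 773.94.

773.94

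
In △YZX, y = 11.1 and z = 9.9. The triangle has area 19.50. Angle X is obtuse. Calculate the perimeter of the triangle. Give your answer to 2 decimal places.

41.66

From area = ½·y·z·sin X, we get sin X = 2·area/(y·z) ≈ 0.35490.
Taking the obtuse solution, ∠X ≈ 159.21°.
Law of cosines then gives x ≈ 20.657.
Perimeter = 11.1 + 9.9 + 20.657 = 41.657.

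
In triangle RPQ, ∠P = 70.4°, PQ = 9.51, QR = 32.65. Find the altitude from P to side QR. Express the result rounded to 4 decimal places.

9.4905

Law of sines: sin R = PQ·sin P/QR ≈ 0.27439.
Since QR ≥ PQ, only the acute value applies: ∠R ≈ 15.93°.
Then ∠Q = 180° − ∠P − ∠R ≈ 93.67°.
Law of sines gives RP = QR·sin Q/sin P ≈ 34.587.
Area = ½·QR·PQ·sin Q ≈ 154.93.
The altitude from P has length 2·area/QR ≈ 9.4905.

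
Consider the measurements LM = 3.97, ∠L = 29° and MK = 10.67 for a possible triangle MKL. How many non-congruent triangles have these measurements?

LM·sin L = 3.97·sin(29°) ≈ 1.925.
Since MK ≥ LM, exactly one triangle exists.

1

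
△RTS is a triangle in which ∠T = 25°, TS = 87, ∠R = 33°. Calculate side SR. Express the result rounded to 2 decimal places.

The third angle is ∠S = 180° − ∠R − ∠T = 122.00°.
Law of sines: SR = TS·sin T/sin R ≈ 67.509.

67.51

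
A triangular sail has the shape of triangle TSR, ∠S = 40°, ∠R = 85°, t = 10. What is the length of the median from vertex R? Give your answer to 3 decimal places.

The third angle is ∠T = 180° − ∠S − ∠R = 55.00°.
Law of sines: s = t·sin S/sin T ≈ 7.847.
Law of sines: r = t·sin R/sin T ≈ 12.161.
Median from R: ½√(2·t² + 2·s² − r²) ≈ 6.6192.

m_R ≈ 6.619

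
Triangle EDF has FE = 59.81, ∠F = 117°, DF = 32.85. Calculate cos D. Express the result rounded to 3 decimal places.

cos D ≈ 0.748

By the law of cosines, ED² = DF² + FE² − 2·DF·FE·cos F = 6440.3, so ED ≈ 80.252.
Law of cosines again: cos D = (ED² + DF² − FE²)/(2·ED·DF) ≈ 0.74769, so ∠D ≈ 41.61°.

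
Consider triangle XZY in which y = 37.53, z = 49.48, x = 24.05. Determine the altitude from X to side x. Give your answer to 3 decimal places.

Semiperimeter s = (24.05 + 49.48 + 37.53)/2 = 55.53.
Heron's formula: area = √(55.53·31.48·6.05·18) ≈ 436.31.
The altitude from X has length 2·area/x ≈ 36.284.

h_X ≈ 36.284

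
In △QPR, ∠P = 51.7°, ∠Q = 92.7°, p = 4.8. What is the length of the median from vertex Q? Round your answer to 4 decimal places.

2.9201

The third angle is ∠R = 180° − ∠Q − ∠P = 35.60°.
Law of sines: q = p·sin Q/sin P ≈ 6.1096.
Law of sines: r = p·sin R/sin P ≈ 3.5605.
Median from Q: ½√(2·p² + 2·r² − q²) ≈ 2.9201.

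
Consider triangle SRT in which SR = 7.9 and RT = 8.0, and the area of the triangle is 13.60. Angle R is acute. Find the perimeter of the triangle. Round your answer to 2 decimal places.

From area = ½·SR·RT·sin R, we get sin R = 2·area/(SR·RT) ≈ 0.43038.
Taking the acute solution, ∠R ≈ 25.49°.
Law of cosines then gives TS ≈ 3.5093.
Perimeter = 8 + 3.5093 + 7.9 = 19.409.

perimeter ≈ 19.41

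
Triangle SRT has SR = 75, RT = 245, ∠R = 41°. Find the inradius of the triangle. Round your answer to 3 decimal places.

By the law of cosines, TS² = SR² + RT² − 2·SR·RT·cos R = 37914, so TS ≈ 194.72.
Area = ½·SR·RT·sin R ≈ 6027.5.
Semiperimeter s = (245+194.72+75)/2 = 257.36.
Inradius = area/s = 6027.5/257.36 ≈ 23.421.

r ≈ 23.421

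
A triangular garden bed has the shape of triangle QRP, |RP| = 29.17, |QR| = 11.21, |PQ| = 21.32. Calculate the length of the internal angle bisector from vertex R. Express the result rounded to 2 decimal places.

15.36

By the law of cosines, cos R = (|QR|² + |RP|² − |PQ|²) / (2·|QR|·|RP|) ≈ 0.79819, so ∠R ≈ 37.04°.
The bisector from R has length 2·|QR|·|RP|·cos(∠R/2)/(|QR|+|RP|) ≈ 15.357.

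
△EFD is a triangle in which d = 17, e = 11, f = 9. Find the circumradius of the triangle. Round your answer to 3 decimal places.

R ≈ 9.462

By the law of cosines, cos E = (f² + d² − e²) / (2·f·d) ≈ 0.81373, so ∠E ≈ 35.54°.
Circumradius = e/(2 sin E) ≈ 9.4624.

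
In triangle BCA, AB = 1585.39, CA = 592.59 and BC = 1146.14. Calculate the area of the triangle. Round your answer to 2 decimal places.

area ≈ 265162.17

Semiperimeter s = (592.59 + 1585.4 + 1146.1)/2 = 1662.1.
Heron's formula: area = √(1662.1·1069.5·76.67·515.92) ≈ 2.6516e+05.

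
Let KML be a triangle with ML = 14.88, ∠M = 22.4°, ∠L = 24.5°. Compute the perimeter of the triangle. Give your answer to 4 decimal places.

The third angle is ∠K = 180° − ∠M − ∠L = 133.10°.
Law of sines: LK = ML·sin M/sin K ≈ 7.7658.
Law of sines: KM = ML·sin L/sin K ≈ 8.451.
Semiperimeter s = (14.88+7.7658+8.451)/2 = 15.548.
Perimeter = 14.88 + 7.7658 + 8.451 = 31.097.

perimeter ≈ 31.0969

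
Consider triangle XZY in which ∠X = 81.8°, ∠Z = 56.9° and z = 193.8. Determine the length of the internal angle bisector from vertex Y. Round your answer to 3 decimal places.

t_Y ≈ 196.438

The third angle is ∠Y = 180° − ∠X − ∠Z = 41.30°.
Law of sines: x = z·sin X/sin Z ≈ 228.98.
Law of sines: y = z·sin Y/sin Z ≈ 152.69.
The bisector from Y has length 2·x·z·cos(∠Y/2)/(x+z) ≈ 196.44.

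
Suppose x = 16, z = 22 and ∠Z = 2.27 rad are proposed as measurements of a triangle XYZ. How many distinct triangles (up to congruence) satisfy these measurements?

1

x·sin Z = 16·sin(2.27 rad) ≈ 12.25.
Since ∠Z is not acute, a triangle exists only if z > x; here z > x, so there is exactly one triangle.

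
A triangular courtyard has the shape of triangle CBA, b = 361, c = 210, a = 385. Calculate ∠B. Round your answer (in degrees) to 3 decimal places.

By the law of cosines, cos B = (a² + c² − b²) / (2·a·c) ≈ 0.38345, so ∠B ≈ 67.45°.

67.452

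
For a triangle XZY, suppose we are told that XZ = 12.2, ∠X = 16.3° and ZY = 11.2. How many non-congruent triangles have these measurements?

XZ·sin X = 12.2·sin(16.3°) ≈ 3.424.
Since XZ sin X < ZY < XZ (3.424 < 11.2 < 12.2), two triangles exist.

2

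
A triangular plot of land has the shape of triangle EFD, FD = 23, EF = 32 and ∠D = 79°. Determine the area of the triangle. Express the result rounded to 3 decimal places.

Law of sines: sin E = FD·sin D/EF ≈ 0.70554.
Since EF ≥ FD, only the acute value applies: ∠E ≈ 44.87°.
Then ∠F = 180° − ∠D − ∠E ≈ 56.13°.
Law of sines gives DE = EF·sin F/sin D ≈ 27.066.
Area = ½·EF·FD·sin F ≈ 305.54.

area ≈ 305.539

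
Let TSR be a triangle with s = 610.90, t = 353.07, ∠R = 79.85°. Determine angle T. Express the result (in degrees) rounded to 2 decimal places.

By the law of cosines, r² = t² + s² − 2·t·s·cos R = 4.2184e+05, so r ≈ 649.49.
Law of cosines again: cos T = (s² + r² − t²)/(2·s·r) ≈ 0.84479, so ∠T ≈ 32.35°.

∠T ≈ 32.35°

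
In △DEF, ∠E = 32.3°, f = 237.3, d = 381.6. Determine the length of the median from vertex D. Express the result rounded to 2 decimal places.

m_D ≈ 127.18

By the law of cosines, e² = f² + d² − 2·f·d·cos E = 48847, so e ≈ 221.01.
Median from D: ½√(2·e² + 2·f² − d²) ≈ 127.18.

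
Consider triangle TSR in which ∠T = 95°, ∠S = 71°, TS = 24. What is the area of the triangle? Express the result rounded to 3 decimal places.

area ≈ 1121.325

The third angle is ∠R = 180° − ∠T − ∠S = 14.00°.
Law of sines: SR = TS·sin T/sin R ≈ 98.828.
Law of sines: RT = TS·sin S/sin R ≈ 93.801.
Area = ½·TS·SR·sin S ≈ 1121.3.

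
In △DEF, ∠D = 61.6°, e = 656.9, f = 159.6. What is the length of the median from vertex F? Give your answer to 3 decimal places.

By the law of cosines, d² = e² + f² − 2·e·f·cos D = 3.5726e+05, so d ≈ 597.71.
Median from F: ½√(2·d² + 2·e² − f²) ≈ 622.91.

622.913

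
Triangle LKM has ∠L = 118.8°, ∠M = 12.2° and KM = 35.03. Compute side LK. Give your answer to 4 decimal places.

The third angle is ∠K = 180° − ∠M − ∠L = 49.00°.
Law of sines: LK = KM·sin M/sin L ≈ 8.4476.

8.4476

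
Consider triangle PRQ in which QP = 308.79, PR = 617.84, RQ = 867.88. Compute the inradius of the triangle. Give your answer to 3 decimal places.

Semiperimeter s = (867.88 + 308.79 + 617.84)/2 = 897.26.
Heron's formula: area = √(897.26·29.375·588.47·279.42) ≈ 65831.
Inradius = area/s = 65831/897.26 ≈ 73.37.

r ≈ 73.370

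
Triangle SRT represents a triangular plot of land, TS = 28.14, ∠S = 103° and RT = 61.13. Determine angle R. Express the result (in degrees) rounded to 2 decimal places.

Law of sines: sin R = TS·sin S/RT ≈ 0.44853.
Since RT ≥ TS, only the acute value applies: ∠R ≈ 26.65°.
Then ∠T = 180° − ∠S − ∠R ≈ 50.35°.

26.65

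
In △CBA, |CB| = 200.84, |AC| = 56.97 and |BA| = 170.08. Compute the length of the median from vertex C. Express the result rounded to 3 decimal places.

120.662

Median from C: ½√(2·|AC|² + 2·|CB|² − |BA|²) ≈ 120.66.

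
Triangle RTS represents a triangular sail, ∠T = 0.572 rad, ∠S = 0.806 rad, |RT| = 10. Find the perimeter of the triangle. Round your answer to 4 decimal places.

perimeter ≈ 31.1052

The third angle is ∠R = π − ∠T − ∠S = 1.764 rad.
Law of sines: |TS| = |RT|·sin R/sin S ≈ 13.603.
Law of sines: |SR| = |RT|·sin T/sin S ≈ 7.5024.
Semiperimeter s = (13.603+7.5024+10)/2 = 15.553.
Perimeter = 13.603 + 7.5024 + 10 = 31.105.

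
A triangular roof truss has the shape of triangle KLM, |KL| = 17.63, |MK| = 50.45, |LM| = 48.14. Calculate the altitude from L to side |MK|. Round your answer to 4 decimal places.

h_L ≈ 16.8026

Semiperimeter s = (48.14 + 50.45 + 17.63)/2 = 58.11.
Heron's formula: area = √(58.11·9.97·7.66·40.48) ≈ 423.85.
The altitude from L has length 2·area/|MK| ≈ 16.803.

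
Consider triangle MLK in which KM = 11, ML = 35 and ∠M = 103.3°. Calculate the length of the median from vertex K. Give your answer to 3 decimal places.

22.712

By the law of cosines, LK² = KM² + ML² − 2·KM·ML·cos M = 1523.1, so LK ≈ 39.027.
Median from K: ½√(2·LK² + 2·KM² − ML²) ≈ 22.712.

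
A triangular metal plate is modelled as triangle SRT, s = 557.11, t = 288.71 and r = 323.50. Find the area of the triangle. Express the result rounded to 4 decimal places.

35283.7710

Semiperimeter p = (557.11 + 323.5 + 288.71)/2 = 584.66.
Heron's formula: area = √(584.66·27.55·261.16·295.95) ≈ 35284.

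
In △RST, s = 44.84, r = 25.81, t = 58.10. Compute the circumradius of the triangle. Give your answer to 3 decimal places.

30.472

By the law of cosines, cos R = (s² + t² − r²) / (2·s·t) ≈ 0.90589, so ∠R ≈ 25.06°.
Circumradius = r/(2 sin R) ≈ 30.472.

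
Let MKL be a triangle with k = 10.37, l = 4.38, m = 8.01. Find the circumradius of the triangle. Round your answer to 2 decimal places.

R ≈ 5.52

By the law of cosines, cos M = (k² + l² − m²) / (2·k·l) ≈ 0.68869, so ∠M ≈ 46.47°.
Circumradius = m/(2 sin M) ≈ 5.5237.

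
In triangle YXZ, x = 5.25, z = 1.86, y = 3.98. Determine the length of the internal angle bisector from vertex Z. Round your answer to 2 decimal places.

By the law of cosines, cos Z = (y² + x² − z²) / (2·y·x) ≈ 0.95581, so ∠Z ≈ 17.10°.
The bisector from Z has length 2·y·x·cos(∠Z/2)/(y+x) ≈ 4.4773.

t_Z ≈ 4.48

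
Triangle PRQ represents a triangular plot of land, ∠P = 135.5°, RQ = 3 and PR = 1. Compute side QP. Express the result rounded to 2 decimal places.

2.20

Law of sines: sin Q = PR·sin P/RQ ≈ 0.23364.
Since RQ ≥ PR, only the acute value applies: ∠Q ≈ 13.51°.
Then ∠R = 180° − ∠P − ∠Q ≈ 30.99°.
Law of sines gives QP = RQ·sin R/sin P ≈ 2.2037.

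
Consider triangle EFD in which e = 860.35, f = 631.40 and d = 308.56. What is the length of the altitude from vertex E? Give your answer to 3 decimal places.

Semiperimeter s = (860.35 + 631.4 + 308.56)/2 = 900.15.
Heron's formula: area = √(900.15·39.805·268.75·591.6) ≈ 75478.
The altitude from E has length 2·area/e ≈ 175.46.

175.458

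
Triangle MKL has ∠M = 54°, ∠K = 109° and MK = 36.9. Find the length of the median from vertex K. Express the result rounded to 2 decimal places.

The third angle is ∠L = 180° − ∠M − ∠K = 17.00°.
Law of sines: KL = MK·sin M/sin L ≈ 102.11.
Law of sines: LM = MK·sin K/sin L ≈ 119.33.
Median from K: ½√(2·MK² + 2·KL² − LM²) ≈ 48.306.

48.31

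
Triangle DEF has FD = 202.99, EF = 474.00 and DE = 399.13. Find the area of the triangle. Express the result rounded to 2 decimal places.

40056.65

Semiperimeter s = (474 + 202.99 + 399.13)/2 = 538.06.
Heron's formula: area = √(538.06·64.06·335.07·138.93) ≈ 40057.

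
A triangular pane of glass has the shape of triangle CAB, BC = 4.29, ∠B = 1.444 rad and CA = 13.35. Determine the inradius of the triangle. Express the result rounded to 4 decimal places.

Law of sines: sin A = BC·sin B/CA ≈ 0.31877.
Since CA ≥ BC, only the acute value applies: ∠A ≈ 0.324 rad.
Then ∠C = π − ∠B − ∠A ≈ 1.373 rad.
Law of sines gives AB = CA·sin C/sin B ≈ 13.196.
Area = ½·CA·BC·sin C ≈ 28.078.
Semiperimeter s = (13.196+4.29+13.35)/2 = 15.418.
Inradius = area/s = 28.078/15.418 ≈ 1.8211.

1.8211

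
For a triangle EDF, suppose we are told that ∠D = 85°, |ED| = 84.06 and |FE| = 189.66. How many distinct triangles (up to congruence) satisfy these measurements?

1

|ED|·sin D = 84.06·sin(85°) ≈ 83.74.
Since |FE| ≥ |ED|, exactly one triangle exists.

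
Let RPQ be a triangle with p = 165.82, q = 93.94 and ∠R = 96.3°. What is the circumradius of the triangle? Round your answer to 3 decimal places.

100.280

By the law of cosines, r² = p² + q² − 2·p·q·cos R = 39740, so r ≈ 199.35.
Area = ½·p·q·sin R ≈ 7741.5.
Circumradius = r/(2 sin R) ≈ 100.28.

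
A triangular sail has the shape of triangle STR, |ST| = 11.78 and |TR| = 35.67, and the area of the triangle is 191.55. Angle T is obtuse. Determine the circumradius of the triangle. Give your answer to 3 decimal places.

From area = ½·|ST|·|TR|·sin T, we get sin T = 2·area/(|ST|·|TR|) ≈ 0.91172.
Taking the obtuse solution, ∠T ≈ 114.26°.
Law of cosines then gives |RS| ≈ 41.909.
Circumradius = |RS|/(2 sin T) ≈ 22.983.

22.983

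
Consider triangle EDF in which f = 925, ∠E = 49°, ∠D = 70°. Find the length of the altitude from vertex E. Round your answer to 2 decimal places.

h_E ≈ 869.22

The third angle is ∠F = 180° − ∠E − ∠D = 61.00°.
Law of sines: e = f·sin E/sin F ≈ 798.18.
Law of sines: d = f·sin D/sin F ≈ 993.82.
Area = ½·f·e·sin D ≈ 3.469e+05.
The altitude from E has length 2·area/e ≈ 869.22.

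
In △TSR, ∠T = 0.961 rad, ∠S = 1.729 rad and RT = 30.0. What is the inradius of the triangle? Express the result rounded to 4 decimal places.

The third angle is ∠R = π − ∠T − ∠S = 0.452 rad.
Law of sines: SR = RT·sin T/sin S ≈ 24.904.
Law of sines: TS = RT·sin R/sin S ≈ 13.258.
Area = ½·RT·SR·sin R ≈ 163.02.
Semiperimeter s = (24.904+30+13.258)/2 = 34.081.
Inradius = area/s = 163.02/34.081 ≈ 4.7834.

4.7834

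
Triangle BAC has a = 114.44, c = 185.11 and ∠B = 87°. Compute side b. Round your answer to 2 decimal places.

212.47

By the law of cosines, b² = a² + c² − 2·a·c·cos B = 45145, so b ≈ 212.47.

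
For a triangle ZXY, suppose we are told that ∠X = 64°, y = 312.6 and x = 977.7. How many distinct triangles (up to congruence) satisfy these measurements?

y·sin X = 312.6·sin(64°) ≈ 281.
Since x ≥ y, exactly one triangle exists.

1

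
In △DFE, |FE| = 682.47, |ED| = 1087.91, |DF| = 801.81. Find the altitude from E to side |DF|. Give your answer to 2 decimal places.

h_E ≈ 680.87

Semiperimeter s = (682.47 + 1087.9 + 801.81)/2 = 1286.1.
Heron's formula: area = √(1286.1·603.62·198.18·484.29) ≈ 2.7296e+05.
The altitude from E has length 2·area/|DF| ≈ 680.87.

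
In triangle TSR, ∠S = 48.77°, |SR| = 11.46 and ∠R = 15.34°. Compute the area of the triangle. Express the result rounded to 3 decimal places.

14.522

The third angle is ∠T = 180° − ∠S − ∠R = 115.89°.
Law of sines: |RT| = |SR|·sin S/sin T ≈ 9.5803.
Law of sines: |TS| = |SR|·sin R/sin T ≈ 3.3699.
Area = ½·|SR|·|RT|·sin R ≈ 14.522.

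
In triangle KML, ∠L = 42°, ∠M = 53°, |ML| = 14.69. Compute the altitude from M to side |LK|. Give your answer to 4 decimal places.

9.8295

The third angle is ∠K = 180° − ∠M − ∠L = 85.00°.
Law of sines: |LK| = |ML|·sin M/sin K ≈ 11.777.
Law of sines: |KM| = |ML|·sin L/sin K ≈ 9.8671.
Area = ½·|ML|·|LK|·sin L ≈ 57.88.
The altitude from M has length 2·area/|LK| ≈ 9.8295.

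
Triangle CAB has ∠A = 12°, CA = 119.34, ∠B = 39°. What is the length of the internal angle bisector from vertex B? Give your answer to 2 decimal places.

The third angle is ∠C = 180° − ∠A − ∠B = 129.00°.
Law of sines: AB = CA·sin C/sin B ≈ 147.37.
Law of sines: BC = CA·sin A/sin B ≈ 39.427.
The bisector from B has length 2·AB·BC·cos(∠B/2)/(AB+BC) ≈ 58.642.

58.64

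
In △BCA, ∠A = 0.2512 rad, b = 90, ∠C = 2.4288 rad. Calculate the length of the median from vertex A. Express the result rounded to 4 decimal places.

The third angle is ∠B = π − ∠C − ∠A = 0.4616 rad.
Law of sines: c = b·sin C/sin B ≈ 132.15.
Law of sines: a = b·sin A/sin B ≈ 50.23.
Median from A: ½√(2·b² + 2·c² − a²) ≈ 110.23.

m_A ≈ 110.2307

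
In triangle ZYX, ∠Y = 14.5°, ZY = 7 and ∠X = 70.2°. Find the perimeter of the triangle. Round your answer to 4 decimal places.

The third angle is ∠Z = 180° − ∠Y − ∠X = 95.30°.
Law of sines: YX = ZY·sin Z/sin X ≈ 7.408.
Law of sines: XZ = ZY·sin Y/sin X ≈ 1.8628.
Semiperimeter s = (7.408+1.8628+7)/2 = 8.1354.
Perimeter = 7.408 + 1.8628 + 7 = 16.271.

16.2708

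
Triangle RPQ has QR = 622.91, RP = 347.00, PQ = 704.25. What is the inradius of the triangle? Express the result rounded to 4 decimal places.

Semiperimeter s = (704.25 + 622.91 + 347)/2 = 837.08.
Heron's formula: area = √(837.08·132.83·214.17·490.08) ≈ 1.0803e+05.
Inradius = area/s = 1.0803e+05/837.08 ≈ 129.06.

r ≈ 129.0558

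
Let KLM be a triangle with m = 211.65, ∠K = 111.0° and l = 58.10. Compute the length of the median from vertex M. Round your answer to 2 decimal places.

By the law of cosines, k² = l² + m² − 2·l·m·cos K = 56985, so k ≈ 238.72.
Median from M: ½√(2·k² + 2·l² − m²) ≈ 137.77.

137.77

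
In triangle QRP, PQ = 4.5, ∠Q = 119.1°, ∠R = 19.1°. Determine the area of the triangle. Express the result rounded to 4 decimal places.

The third angle is ∠P = 180° − ∠Q − ∠R = 41.80°.
Law of sines: RP = PQ·sin Q/sin R ≈ 12.016.
Law of sines: QR = PQ·sin P/sin R ≈ 9.1664.
Area = ½·PQ·RP·sin P ≈ 18.021.

18.0209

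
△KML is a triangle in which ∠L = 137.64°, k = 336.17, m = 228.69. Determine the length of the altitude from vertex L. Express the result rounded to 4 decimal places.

98.0810

By the law of cosines, l² = k² + m² − 2·k·m·cos L = 2.7892e+05, so l ≈ 528.13.
Area = ½·k·m·sin L ≈ 25900.
The altitude from L has length 2·area/l ≈ 98.081.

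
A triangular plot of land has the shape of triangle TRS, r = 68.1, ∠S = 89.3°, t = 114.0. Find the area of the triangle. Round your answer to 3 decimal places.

Area = ½·t·r·sin S ≈ 3881.4.

3881.410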